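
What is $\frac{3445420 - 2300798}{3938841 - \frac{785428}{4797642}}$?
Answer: $\frac{2745743290662}{9448574113747} \approx 0.2906$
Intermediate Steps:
$\frac{3445420 - 2300798}{3938841 - \frac{785428}{4797642}} = \frac{1144622}{3938841 - \frac{392714}{2398821}} = \frac{1144622}{\frac{9448574113747}{2398821}} = 1144622 \cdot \frac{2398821}{9448574113747} = \frac{2745743290662}{9448574113747}$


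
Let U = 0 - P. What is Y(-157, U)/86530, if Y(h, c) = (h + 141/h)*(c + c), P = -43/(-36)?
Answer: 106597/24453378 ≈ 0.0043592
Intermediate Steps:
P = 43/36 (P = -43*(-1/36) = 43/36 ≈ 1.1944)
U = -43/36 (U = 0 - 1*43/36 = 0 - 43/36 = -43/36 ≈ -1.1944)
Y(h, c) = 2*c*(h + 141/h) (Y(h, c) = (h + 141/h)*(2*c) = 2*c*(h + 141/h))
Y(-157, U)/86530 = (2*(-43/36)*(141 + (-157)²)/(-157))/86530 = (2*(-43/36)*(-1/157)*(141 + 24649))*(1/86530) = (2*(-43/36)*(-1/157)*24790)*(1/86530) = (532985/1413)*(1/86530) = 106597/24453378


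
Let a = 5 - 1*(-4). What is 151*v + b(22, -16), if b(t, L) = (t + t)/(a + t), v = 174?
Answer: 814538/31 ≈ 26275.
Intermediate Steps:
a = 9 (a = 5 + 4 = 9)
b(t, L) = 2*t/(9 + t) (b(t, L) = (t + t)/(9 + t) = (2*t)/(9 + t) = 2*t/(9 + t))
151*v + b(22, -16) = 151*174 + 2*22/(9 + 22) = 26274 + 2*22/31 = 26274 + 2*22*(1/31) = 26274 + 44/31 = 814538/31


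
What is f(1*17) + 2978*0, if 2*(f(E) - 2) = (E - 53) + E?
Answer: -15/2 ≈ -7.5000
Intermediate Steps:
f(E) = -49/2 + E (f(E) = 2 + ((E - 53) + E)/2 = 2 + ((-53 + E) + E)/2 = 2 + (-53 + 2*E)/2 = 2 + (-53/2 + E) = -49/2 + E)
f(1*17) + 2978*0 = (-49/2 + 1*17) + 2978*0 = (-49/2 + 17) + 0 = -15/2 + 0 = -15/2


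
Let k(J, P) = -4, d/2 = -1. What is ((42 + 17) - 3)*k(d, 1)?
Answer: -224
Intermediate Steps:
d = -2 (d = 2*(-1) = -2)
((42 + 17) - 3)*k(d, 1) = ((42 + 17) - 3)*(-4) = (59 - 3)*(-4) = 56*(-4) = -224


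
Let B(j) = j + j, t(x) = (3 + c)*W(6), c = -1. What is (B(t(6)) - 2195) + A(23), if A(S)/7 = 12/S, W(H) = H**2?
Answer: -47089/23 ≈ -2047.3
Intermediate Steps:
t(x) = 72 (t(x) = (3 - 1)*6**2 = 2*36 = 72)
A(S) = 84/S (A(S) = 7*(12/S) = 84/S)
B(j) = 2*j
(B(t(6)) - 2195) + A(23) = (2*72 - 2195) + 84/23 = (144 - 2195) + 84*(1/23) = -2051 + 84/23 = -47089/23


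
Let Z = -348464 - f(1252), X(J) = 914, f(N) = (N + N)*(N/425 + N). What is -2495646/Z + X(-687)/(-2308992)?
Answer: 76489853301809/107051407030848 ≈ 0.71451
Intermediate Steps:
f(N) = 852*N**2/425 (f(N) = (2*N)*(N*(1/425) + N) = (2*N)*(N/425 + N) = (2*N)*(426*N/425) = 852*N**2/425)
Z = -1483610608/425 (Z = -348464 - 852*1252**2/425 = -348464 - 852*1567504/425 = -348464 - 1*1335513408/425 = -348464 - 1335513408/425 = -1483610608/425 ≈ -3.4908e+6)
-2495646/Z + X(-687)/(-2308992) = -2495646/(-1483610608/425) + 914/(-2308992) = -2495646*(-425/1483610608) + 914*(-1/2308992) = 530324775/741805304 - 457/1154496 = 76489853301809/107051407030848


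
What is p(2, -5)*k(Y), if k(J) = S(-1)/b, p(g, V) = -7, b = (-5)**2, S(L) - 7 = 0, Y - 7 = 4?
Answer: -49/25 ≈ -1.9600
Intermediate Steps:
Y = 11 (Y = 7 + 4 = 11)
S(L) = 7 (S(L) = 7 + 0 = 7)
b = 25
k(J) = 7/25
p(2, -5)*k(Y) = -7*7/25 = -49/25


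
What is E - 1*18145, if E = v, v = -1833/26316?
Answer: -159168551/8772 ≈ -18145.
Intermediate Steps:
v = -611/8772 (v = -1833*1/26316 = -611/8772 ≈ -0.069653)
E = -611/8772 ≈ -0.069653
E - 1*18145 = -611/8772 - 1*18145 = -611/8772 - 18145 = -159168551/8772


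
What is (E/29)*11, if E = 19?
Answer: 209/29 ≈ 7.2069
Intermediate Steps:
(E/29)*11 = (19/29)*11 = 209/29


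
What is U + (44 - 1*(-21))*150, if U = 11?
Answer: 9761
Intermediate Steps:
U + (44 - 1*(-21))*150 = 11 + (44 - 1*(-21))*150 = 11 + (44 + 21)*150 = 11 + 65*150 = 11 + 9750 = 9761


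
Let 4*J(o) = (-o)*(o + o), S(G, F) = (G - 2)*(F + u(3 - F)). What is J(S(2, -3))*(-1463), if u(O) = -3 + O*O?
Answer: 0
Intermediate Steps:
u(O) = -3 + O²
S(G, F) = (-2 + G)*(-3 + F + (3 - F)²) (S(G, F) = (G - 2)*(F + (-3 + (3 - F)²)) = (-2 + G)*(-3 + F + (3 - F)²))
J(o) = -o²/2 (J(o) = ((-o)*(o + o))/4 = ((-o)*(2*o))/4 = (-2*o²)/4 = -o²/2)
J(S(2, -3))*(-1463) = -(6 - 2*(-3) - 2*(-3 - 3)² - 3*2 + 2*(-3 + (-3 - 3)²))²/2*(-1463) = -(6 + 6 - 2*(-6)² - 6 + 2*(-3 + (-6)²))²/2*(-1463) = -(6 + 6 - 2*36 - 6 + 2*(-3 + 36))²/2*(-1463) = -(6 + 6 - 72 - 6 + 2*33)²/2*(-1463) = -(6 + 6 - 72 - 6 + 66)²/2*(-1463) = -½*0²*(-1463) = -½*0*(-1463) = 0*(-1463) = 0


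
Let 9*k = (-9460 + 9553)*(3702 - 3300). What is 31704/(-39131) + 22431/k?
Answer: 746049045/162550174 ≈ 4.5897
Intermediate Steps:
k = 4154 (k = ((-9460 + 9553)*(3702 - 3300))/9 = (93*402)/9 = (1/9)*37386 = 4154)
31704/(-39131) + 22431/k = 31704/(-39131) + 22431/4154 = 31704*(-1/39131) + 22431*(1/4154) = -31704/39131 + 22431/4154 = 746049045/162550174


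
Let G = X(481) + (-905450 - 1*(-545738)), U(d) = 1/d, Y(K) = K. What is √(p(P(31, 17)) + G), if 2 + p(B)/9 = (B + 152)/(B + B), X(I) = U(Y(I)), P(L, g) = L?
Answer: I*√319902854239202/29822 ≈ 599.75*I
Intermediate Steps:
X(I) = 1/I
p(B) = -18 + 9*(152 + B)/(2*B) (p(B) = -18 + 9*((B + 152)/(B + B)) = -18 + 9*((152 + B)/((2*B))) = -18 + 9*((152 + B)*(1/(2*B))) = -18 + 9*((152 + B)/(2*B)) = -18 + 9*(152 + B)/(2*B))
G = -173021471/481 (G = 1/481 + (-905450 - 1*(-545738)) = 1/481 + (-905450 + 545738) = 1/481 - 359712 = -173021471/481 ≈ -3.5971e+5)
√(p(P(31, 17)) + G) = √((-27/2 + 684/31) - 173021471/481) = √(531/62 - 173021471/481) = √(-10727075791/29822) = I*√319902854239202/29822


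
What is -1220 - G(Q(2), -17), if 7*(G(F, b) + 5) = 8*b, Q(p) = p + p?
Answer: -8369/7 ≈ -1195.6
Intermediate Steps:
Q(p) = 2*p
G(F, b) = -5 + 8*b/7 (G(F, b) = -5 + (8*b)/7 = -5 + 8*b/7)
-1220 - G(Q(2), -17) = -1220 - (-5 + (8/7)*(-17)) = -1220 - (-5 - 136/7) = -1220 - 1*(-171/7) = -1220 + 171/7 = -8369/7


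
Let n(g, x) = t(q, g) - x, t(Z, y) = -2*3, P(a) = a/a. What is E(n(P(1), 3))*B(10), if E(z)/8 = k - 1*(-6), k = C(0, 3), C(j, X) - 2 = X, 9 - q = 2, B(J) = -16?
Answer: -1408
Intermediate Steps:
q = 7 (q = 9 - 1*2 = 9 - 2 = 7)
P(a) = 1
t(Z, y) = -6
C(j, X) = 2 + X
k = 5 (k = 2 + 3 = 5)
n(g, x) = -6 - x
E(z) = 88 (E(z) = 8*(5 - 1*(-6)) = 8*(5 + 6) = 8*11 = 88)
E(n(P(1), 3))*B(10) = 88*(-16) = -1408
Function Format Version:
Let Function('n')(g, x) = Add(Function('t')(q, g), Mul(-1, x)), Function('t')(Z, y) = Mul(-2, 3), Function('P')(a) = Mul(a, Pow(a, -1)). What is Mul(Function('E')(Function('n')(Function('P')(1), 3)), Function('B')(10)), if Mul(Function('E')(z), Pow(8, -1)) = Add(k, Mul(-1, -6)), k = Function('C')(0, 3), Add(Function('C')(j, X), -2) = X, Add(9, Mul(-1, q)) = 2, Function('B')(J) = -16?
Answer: -1408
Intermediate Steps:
q = 7 (q = Add(9, Mul(-1, 2)) = Add(9, -2) = 7)
Function('P')(a) = 1
Function('t')(Z, y) = -6
Function('C')(j, X) = Add(2, X)
k = 5 (k = Add(2, 3) = 5)
Function('n')(g, x) = Add(-6, Mul(-1, x))
Function('E')(z) = 88 (Function('E')(z) = Mul(8, Add(5, Mul(-1, -6))) = Mul(8, Add(5, 6)) = Mul(8, 11) = 88)
Mul(Function('E')(Function('n')(Function('P')(1), 3)), Function('B')(10)) = Mul(88, -16) = -1408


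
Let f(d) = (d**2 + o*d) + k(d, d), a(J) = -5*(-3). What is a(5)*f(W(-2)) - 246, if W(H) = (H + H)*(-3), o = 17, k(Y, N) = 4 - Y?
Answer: 4854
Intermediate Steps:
a(J) = 15
W(H) = -6*H (W(H) = (2*H)*(-3) = -6*H)
f(d) = 4 + d**2 + 16*d (f(d) = (d**2 + 17*d) + (4 - d) = 4 + d**2 + 16*d)
a(5)*f(W(-2)) - 246 = 15*(4 + (-6*(-2))**2 + 16*(-6*(-2))) - 246 = 15*(4 + 12**2 + 16*12) - 246 = 15*(4 + 144 + 192) - 246 = 15*340 - 246 = 5100 - 246 = 4854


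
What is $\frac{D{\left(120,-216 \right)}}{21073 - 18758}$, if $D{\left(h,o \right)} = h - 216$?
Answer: $- \frac{96}{2315} \approx -0.041469$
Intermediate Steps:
$D{\left(h,o \right)} = -216 + h$
$\frac{D{\left(120,-216 \right)}}{21073 - 18758} = \frac{-216 + 120}{21073 - 18758} = - \frac{96}{21073 - 18758} = - \frac{96}{2315}$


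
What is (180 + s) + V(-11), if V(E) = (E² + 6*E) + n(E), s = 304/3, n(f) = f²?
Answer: 1372/3 ≈ 457.33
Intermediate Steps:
s = 304/3 (s = 304*(⅓) = 304/3 ≈ 101.33)
V(E) = 2*E² + 6*E (V(E) = (E² + 6*E) + E² = 2*E² + 6*E)
(180 + s) + V(-11) = (180 + 304/3) + 2*(-11)*(3 - 11) = 844/3 + 2*(-11)*(-8) = 844/3 + 176 = 1372/3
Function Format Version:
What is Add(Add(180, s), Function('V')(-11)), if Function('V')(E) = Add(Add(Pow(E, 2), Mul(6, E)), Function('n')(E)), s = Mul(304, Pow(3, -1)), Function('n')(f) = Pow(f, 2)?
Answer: Rational(1372, 3) ≈ 457.33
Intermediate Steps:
s = Rational(304, 3) (s = Mul(304, Rational(1, 3)) = Rational(304, 3) ≈ 101.33)
Function('V')(E) = Add(Mul(2, Pow(E, 2)), Mul(6, E)) (Function('V')(E) = Add(Add(Pow(E, 2), Mul(6, E)), Pow(E, 2)) = Add(Mul(2, Pow(E, 2)), Mul(6, E)))
Add(Add(180, s), Function('V')(-11)) = Add(Add(180, Rational(304, 3)), Mul(2, -11, Add(3, -11))) = Add(Rational(844, 3), Mul(2, -11, -8)) = Add(Rational(844, 3), 176) = Rational(1372, 3)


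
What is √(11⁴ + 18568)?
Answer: √33209 ≈ 182.23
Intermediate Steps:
√(11⁴ + 18568) = √(14641 + 18568) = √33209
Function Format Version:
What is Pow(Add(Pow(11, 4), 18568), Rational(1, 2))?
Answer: Pow(33209, Rational(1, 2)) ≈ 182.23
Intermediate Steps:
Pow(Add(Pow(11, 4), 18568), Rational(1, 2)) = Pow(Add(14641, 18568), Rational(1, 2)) = Pow(33209, Rational(1, 2))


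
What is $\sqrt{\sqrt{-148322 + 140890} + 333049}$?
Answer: $\sqrt{333049 + 2 i \sqrt{1858}} \approx 577.1 + 0.075 i$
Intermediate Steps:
$\sqrt{\sqrt{-148322 + 140890} + 333049} = \sqrt{\sqrt{-7432} + 333049} = \sqrt{2 i \sqrt{1858} + 333049} = \sqrt{333049 + 2 i \sqrt{1858}}$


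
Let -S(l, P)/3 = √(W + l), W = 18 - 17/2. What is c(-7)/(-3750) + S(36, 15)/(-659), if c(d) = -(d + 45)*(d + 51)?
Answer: 836/1875 + 3*√182/1318 ≈ 0.47657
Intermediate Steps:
W = 19/2 (W = 18 - 17/2 = 19/2 ≈ 9.5000)
c(d) = -(45 + d)*(51 + d)
S(l, P) = -3*√(19/2 + l)
c(-7)/(-3750) + S(36, 15)/(-659) = (-2295 - 1*(-7)² - 96*(-7))/(-3750) - 3*√(38 + 4*36)/2/(-659) = (-2295 - 1*49 + 672)*(-1/3750) - 3*√(38 + 144)/2*(-1/659) = (-2295 - 49 + 672)*(-1/3750) - 3*√182/2*(-1/659) = -1672*(-1/3750) + 3*√182/1318 = 836/1875 + 3*√182/1318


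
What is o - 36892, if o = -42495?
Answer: -79387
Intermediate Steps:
o - 36892 = -42495 - 36892 = -79387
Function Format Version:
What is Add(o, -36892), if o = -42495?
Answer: -79387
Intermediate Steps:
Add(o, -36892) = Add(-42495, -36892) = -79387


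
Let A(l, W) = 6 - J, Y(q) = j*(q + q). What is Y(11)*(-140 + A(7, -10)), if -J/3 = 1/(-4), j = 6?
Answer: -17787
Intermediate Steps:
J = ¾ (J = -3/(-4) = -3*(-¼) = ¾ ≈ 0.75000)
Y(q) = 12*q (Y(q) = 6*(q + q) = 6*(2*q) = 12*q)
A(l, W) = 21/4 (A(l, W) = 6 - 1*¾ = 6 - ¾ = 21/4)
Y(11)*(-140 + A(7, -10)) = (12*11)*(-140 + 21/4) = 132*(-539/4) = -17787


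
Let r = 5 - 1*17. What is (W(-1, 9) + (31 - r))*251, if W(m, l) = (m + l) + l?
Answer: 15060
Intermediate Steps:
W(m, l) = m + 2*l (W(m, l) = (l + m) + l = m + 2*l)
r = -12 (r = 5 - 17 = -12)
(W(-1, 9) + (31 - r))*251 = ((-1 + 2*9) + (31 - 1*(-12)))*251 = ((-1 + 18) + (31 + 12))*251 = (17 + 43)*251 = 60*251 = 15060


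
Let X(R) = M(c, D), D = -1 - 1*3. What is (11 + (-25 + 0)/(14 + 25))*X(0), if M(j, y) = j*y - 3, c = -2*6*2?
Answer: 12524/13 ≈ 963.38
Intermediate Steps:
D = -4 (D = -1 - 3 = -4)
c = -24 (c = -12*2 = -24)
M(j, y) = -3 + j*y
X(R) = 93 (X(R) = -3 - 24*(-4) = -3 + 96 = 93)
(11 + (-25 + 0)/(14 + 25))*X(0) = (11 + (-25 + 0)/(14 + 25))*93 = (11 - 25/39)*93 = (404/39)*93 = 12524/13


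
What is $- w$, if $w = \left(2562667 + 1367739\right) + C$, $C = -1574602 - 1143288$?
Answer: $-1212516$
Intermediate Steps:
$C = -2717890$
$w = 1212516$ ($w = \left(2562667 + 1367739\right) - 2717890 = 3930406 - 2717890 = 1212516$)
$- w = \left(-1\right) 1212516 = -1212516$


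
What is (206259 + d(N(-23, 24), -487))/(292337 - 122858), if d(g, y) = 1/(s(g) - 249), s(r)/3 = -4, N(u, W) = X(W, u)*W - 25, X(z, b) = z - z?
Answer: 53833598/44234019 ≈ 1.2170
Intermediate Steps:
X(z, b) = 0
N(u, W) = -25 (N(u, W) = 0*W - 25 = 0 - 25 = -25)
s(r) = -12 (s(r) = 3*(-4) = -12)
d(g, y) = -1/261 (d(g, y) = 1/(-12 - 249) = 1/(-261) = -1/261)
(206259 + d(N(-23, 24), -487))/(292337 - 122858) = (206259 - 1/261)/(292337 - 122858) = (53833598/261)/169479 = (53833598/261)*(1/169479) = 53833598/44234019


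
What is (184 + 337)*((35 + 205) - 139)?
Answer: 52621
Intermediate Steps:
(184 + 337)*((35 + 205) - 139) = 521*(240 - 139) = 521*101 = 52621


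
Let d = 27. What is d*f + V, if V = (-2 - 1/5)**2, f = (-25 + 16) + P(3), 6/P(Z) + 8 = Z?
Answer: -6764/25 ≈ -270.56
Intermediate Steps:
P(Z) = 6/(-8 + Z)
f = -51/5 (f = (-25 + 16) + 6/(-8 + 3) = -9 + 6/(-5) = -9 + 6*(-1/5) = -9 - 6/5 = -51/5 ≈ -10.200)
V = 121/25 (V = (-2 - 1*1/5)**2 = (-2 - 1/5)**2 = (-11/5)**2 = 121/25 ≈ 4.8400)
d*f + V = 27*(-51/5) + 121/25 = -1377/5 + 121/25 = -6764/25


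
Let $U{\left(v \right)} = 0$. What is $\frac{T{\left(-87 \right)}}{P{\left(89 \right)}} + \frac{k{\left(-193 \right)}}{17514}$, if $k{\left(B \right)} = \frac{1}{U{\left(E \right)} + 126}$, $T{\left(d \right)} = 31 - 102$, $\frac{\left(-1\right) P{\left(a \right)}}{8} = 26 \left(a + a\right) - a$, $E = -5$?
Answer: $\frac{13059713}{6677667864} \approx 0.0019557$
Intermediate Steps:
$P{\left(a \right)} = - 408 a$ ($P{\left(a \right)} = - 8 \left(26 \left(a + a\right) - a\right) = - 8 \left(26 \cdot 2 a - a\right) = - 8 \left(52 a - a\right) = - 8 \cdot 51 a = - 408 a$)
$T{\left(d \right)} = -71$ ($T{\left(d \right)} = 31 - 102 = -71$)
$k{\left(B \right)} = \frac{1}{126}$ ($k{\left(B \right)} = \frac{1}{0 + 126} = \frac{1}{126}$)
$\frac{T{\left(-87 \right)}}{P{\left(89 \right)}} + \frac{k{\left(-193 \right)}}{17514} = - \frac{71}{\left(-408\right) 89} + \frac{1}{126 \cdot 17514} = - \frac{71}{-36312} + \frac{1}{126} \cdot \frac{1}{17514} = \left(-71\right) \left(- \frac{1}{36312}\right) + \frac{1}{2206764} = \frac{71}{36312} + \frac{1}{2206764} = \frac{13059713}{6677667864}$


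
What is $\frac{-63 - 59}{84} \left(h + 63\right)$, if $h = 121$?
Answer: $- \frac{5612}{21} \approx -267.24$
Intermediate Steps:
$\frac{-63 - 59}{84} \left(h + 63\right) = \frac{-63 - 59}{84} \left(121 + 63\right) = \left(-63 - 59\right) \frac{1}{84} \cdot 184 = \left(-122\right) \frac{1}{84} \cdot 184 = \left(- \frac{61}{42}\right) 184 = - \frac{5612}{21}$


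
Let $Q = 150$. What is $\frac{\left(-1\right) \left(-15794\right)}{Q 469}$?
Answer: $\frac{7897}{35175} \approx 0.22451$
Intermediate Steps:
$\frac{\left(-1\right) \left(-15794\right)}{Q 469} = \frac{\left(-1\right) \left(-15794\right)}{150 \cdot 469} = \frac{15794}{70350} = 15794 \cdot \frac{1}{70350} = \frac{7897}{35175}$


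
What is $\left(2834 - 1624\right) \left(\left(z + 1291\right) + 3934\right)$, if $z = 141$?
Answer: $6492860$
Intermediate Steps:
$\left(2834 - 1624\right) \left(\left(z + 1291\right) + 3934\right) = \left(2834 - 1624\right) \left(\left(141 + 1291\right) + 3934\right) = \left(2834 - 1624\right) \left(1432 + 3934\right) = \left(2834 - 1624\right) 5366 = 1210 \cdot 5366 = 6492860$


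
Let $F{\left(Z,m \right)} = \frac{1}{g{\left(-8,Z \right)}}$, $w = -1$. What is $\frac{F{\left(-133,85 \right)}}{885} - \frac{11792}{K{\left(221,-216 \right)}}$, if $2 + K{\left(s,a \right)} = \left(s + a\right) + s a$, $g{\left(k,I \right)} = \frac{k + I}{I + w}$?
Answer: $\frac{492620314}{1985454135} \approx 0.24811$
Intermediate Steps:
$g{\left(k,I \right)} = \frac{I + k}{-1 + I}$ ($g{\left(k,I \right)} = \frac{k + I}{I - 1} = \frac{I + k}{-1 + I}$)
$F{\left(Z,m \right)} = \frac{-1 + Z}{-8 + Z}$ ($F{\left(Z,m \right)} = \frac{1}{\frac{1}{-1 + Z} \left(Z - 8\right)} = \frac{1}{\frac{1}{-1 + Z} \left(-8 + Z\right)} = \frac{-1 + Z}{-8 + Z}$)
$K{\left(s,a \right)} = -2 + a + s + a s$ ($K{\left(s,a \right)} = -2 + \left(\left(s + a\right) + s a\right) = -2 + \left(\left(a + s\right) + a s\right) = -2 + \left(a + s + a s\right) = -2 + a + s + a s$)
$\frac{F{\left(-133,85 \right)}}{885} - \frac{11792}{K{\left(221,-216 \right)}} = \frac{\frac{1}{-8 - 133} \left(-1 - 133\right)}{885} - \frac{11792}{-2 - 216 + 221 - 47736} = \frac{1}{-141} \left(-134\right) \frac{1}{885} - \frac{11792}{-2 - 216 + 221 - 47736} = \left(- \frac{1}{141}\right) \left(-134\right) \frac{1}{885} - \frac{11792}{-47733} = \frac{134}{141} \cdot \frac{1}{885} - - \frac{11792}{47733} = \frac{134}{124785} + \frac{11792}{47733} = \frac{492620314}{1985454135}$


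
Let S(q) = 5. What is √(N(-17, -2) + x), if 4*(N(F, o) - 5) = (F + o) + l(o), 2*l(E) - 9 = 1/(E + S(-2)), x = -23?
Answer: I*√777/6 ≈ 4.6458*I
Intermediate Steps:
l(E) = 9/2 + 1/(2*(5 + E)) (l(E) = 9/2 + 1/(2*(E + 5)) = 9/2 + 1/(2*(5 + E)))
N(F, o) = 5 + F/4 + o/4 + (46 + 9*o)/(8*(5 + o)) (N(F, o) = 5 + ((F + o) + (46 + 9*o)/(2*(5 + o)))/4 = 5 + (F + o + (46 + 9*o)/(2*(5 + o)))/4 = 5 + (F/4 + o/4 + (46 + 9*o)/(8*(5 + o))) = 5 + F/4 + o/4 + (46 + 9*o)/(8*(5 + o)))
√(N(-17, -2) + x) = √((46 + 9*(-2) + 2*(5 - 2)*(20 - 17 - 2))/(8*(5 - 2)) - 23) = √((⅛)*(46 - 18 + 2*3*1)/3 - 23) = √((⅛)*(⅓)*(46 - 18 + 6) - 23) = √((⅛)*(⅓)*34 - 23) = √(17/12 - 23) = √(-259/12) = I*√777/6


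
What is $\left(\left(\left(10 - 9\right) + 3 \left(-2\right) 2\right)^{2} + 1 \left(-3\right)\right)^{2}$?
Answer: $13924$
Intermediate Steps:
$\left(\left(\left(10 - 9\right) + 3 \left(-2\right) 2\right)^{2} + 1 \left(-3\right)\right)^{2} = \left(\left(\left(10 - 9\right) - 12\right)^{2} - 3\right)^{2} = \left(\left(1 - 12\right)^{2} - 3\right)^{2} = \left(\left(-11\right)^{2} - 3\right)^{2} = \left(121 - 3\right)^{2} = 118^{2} = 13924$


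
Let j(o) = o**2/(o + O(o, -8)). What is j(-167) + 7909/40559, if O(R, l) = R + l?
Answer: -1128445073/13871178 ≈ -81.352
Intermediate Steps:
j(o) = o**2/(-8 + 2*o) (j(o) = o**2/(o + (o - 8)) = o**2/(o + (-8 + o)) = o**2/(-8 + 2*o))
j(-167) + 7909/40559 = (1/2)*(-167)**2/(-4 - 167) + 7909/40559 = (1/2)*27889/(-171) + 7909*(1/40559) = (1/2)*27889*(-1/171) + 7909/40559 = -27889/342 + 7909/40559 = -1128445073/13871178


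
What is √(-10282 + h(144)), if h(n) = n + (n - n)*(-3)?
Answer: I*√10138 ≈ 100.69*I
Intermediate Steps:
h(n) = n (h(n) = n + 0*(-3) = n + 0 = n)
√(-10282 + h(144)) = √(-10282 + 144) = √(-10138) = I*√10138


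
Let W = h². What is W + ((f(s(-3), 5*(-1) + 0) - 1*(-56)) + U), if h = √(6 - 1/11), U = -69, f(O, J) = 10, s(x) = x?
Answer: 32/11 ≈ 2.9091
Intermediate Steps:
h = √715/11 (h = √(6 - 1*1/11) = √(6 - 1/11) = √(65/11) = √715/11 ≈ 2.4309)
W = 65/11 (W = (√715/11)² = 65/11 ≈ 5.9091)
W + ((f(s(-3), 5*(-1) + 0) - 1*(-56)) + U) = 65/11 + ((10 - 1*(-56)) - 69) = 65/11 + ((10 + 56) - 69) = 65/11 + (66 - 69) = 65/11 - 3 = 32/11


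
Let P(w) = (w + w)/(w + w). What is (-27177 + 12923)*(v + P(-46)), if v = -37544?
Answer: 535137922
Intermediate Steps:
P(w) = 1 (P(w) = (2*w)/((2*w)) = (2*w)*(1/(2*w)) = 1)
(-27177 + 12923)*(v + P(-46)) = (-27177 + 12923)*(-37544 + 1) = -14254*(-37543) = 535137922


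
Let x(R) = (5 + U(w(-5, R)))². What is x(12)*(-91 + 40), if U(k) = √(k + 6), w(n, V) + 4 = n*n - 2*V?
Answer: -1428 - 510*√3 ≈ -2311.3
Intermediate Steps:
w(n, V) = -4 + n² - 2*V (w(n, V) = -4 + (n*n - 2*V) = -4 + (n² - 2*V) = -4 + n² - 2*V)
U(k) = √(6 + k)
x(R) = (5 + √(27 - 2*R))² (x(R) = (5 + √(6 + (-4 + (-5)² - 2*R)))² = (5 + √(6 + (-4 + 25 - 2*R)))² = (5 + √(6 + (21 - 2*R)))² = (5 + √(27 - 2*R))²)
x(12)*(-91 + 40) = (5 + √(27 - 2*12))²*(-91 + 40) = (5 + √(27 - 24))²*(-51) = (5 + √3)²*(-51) = -51*(5 + √3)²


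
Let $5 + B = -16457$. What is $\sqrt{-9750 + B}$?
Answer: $2 i \sqrt{6553} \approx 161.9 i$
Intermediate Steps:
$B = -16462$ ($B = -5 - 16457 = -16462$)
$\sqrt{-9750 + B} = \sqrt{-9750 - 16462} = \sqrt{-26212} = 2 i \sqrt{6553}$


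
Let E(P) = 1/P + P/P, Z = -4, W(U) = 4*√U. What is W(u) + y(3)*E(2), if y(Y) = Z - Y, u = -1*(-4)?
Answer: -5/2 ≈ -2.5000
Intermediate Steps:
u = 4
E(P) = 1 + 1/P (E(P) = 1/P + 1 = 1 + 1/P)
y(Y) = -4 - Y
W(u) + y(3)*E(2) = 4*√4 + (-4 - 1*3)*((1 + 2)/2) = 4*2 + (-4 - 3)*((½)*3) = 8 - 7*3/2 = 8 - 21/2 = -5/2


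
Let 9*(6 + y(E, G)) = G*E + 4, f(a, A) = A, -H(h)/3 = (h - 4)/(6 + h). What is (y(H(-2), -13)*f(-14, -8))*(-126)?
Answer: -12152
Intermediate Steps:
H(h) = -3*(-4 + h)/(6 + h) (H(h) = -3*(h - 4)/(6 + h) = -3*(-4 + h)/(6 + h))
y(E, G) = -50/9 + E*G/9 (y(E, G) = -6 + (G*E + 4)/9 = -6 + (E*G + 4)/9 = -6 + (4 + E*G)/9 = -6 + (4/9 + E*G/9) = -50/9 + E*G/9)
(y(H(-2), -13)*f(-14, -8))*(-126) = ((-50/9 + (⅑)*(3*(4 - 1*(-2))/(6 - 2))*(-13))*(-8))*(-126) = ((-50/9 + (⅑)*(3*(4 + 2)/4)*(-13))*(-8))*(-126) = ((-50/9 + (⅑)*(3*(¼)*6)*(-13))*(-8))*(-126) = ((-50/9 + (⅑)*(9/2)*(-13))*(-8))*(-126) = ((-50/9 - 13/2)*(-8))*(-126) = -217/18*(-8)*(-126) = (868/9)*(-126) = -12152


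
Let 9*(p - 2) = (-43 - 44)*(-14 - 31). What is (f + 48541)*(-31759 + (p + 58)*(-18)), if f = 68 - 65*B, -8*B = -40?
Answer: -1963661996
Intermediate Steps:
B = 5 (B = -⅛*(-40) = 5)
f = -257 (f = 68 - 65*5 = 68 - 325 = -257)
p = 437 (p = 2 + ((-43 - 44)*(-14 - 31))/9 = 2 + (-87*(-45))/9 = 2 + (⅑)*3915 = 2 + 435 = 437)
(f + 48541)*(-31759 + (p + 58)*(-18)) = (-257 + 48541)*(-31759 + (437 + 58)*(-18)) = 48284*(-31759 + 495*(-18)) = 48284*(-31759 - 8910) = 48284*(-40669) = -1963661996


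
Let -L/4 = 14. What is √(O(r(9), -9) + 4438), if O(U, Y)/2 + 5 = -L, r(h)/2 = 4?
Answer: 2*√1135 ≈ 67.380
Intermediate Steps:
L = -56 (L = -4*14 = -56)
r(h) = 8 (r(h) = 2*4 = 8)
O(U, Y) = 102 (O(U, Y) = -10 + 2*(-1*(-56)) = -10 + 2*56 = -10 + 112 = 102)
√(O(r(9), -9) + 4438) = √(102 + 4438) = √4540 = 2*√1135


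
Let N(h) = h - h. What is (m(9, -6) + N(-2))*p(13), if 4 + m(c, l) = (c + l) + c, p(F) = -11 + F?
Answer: 16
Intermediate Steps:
N(h) = 0
m(c, l) = -4 + l + 2*c (m(c, l) = -4 + ((c + l) + c) = -4 + (l + 2*c) = -4 + l + 2*c)
(m(9, -6) + N(-2))*p(13) = ((-4 - 6 + 2*9) + 0)*(-11 + 13) = ((-4 - 6 + 18) + 0)*2 = (8 + 0)*2 = 8*2 = 16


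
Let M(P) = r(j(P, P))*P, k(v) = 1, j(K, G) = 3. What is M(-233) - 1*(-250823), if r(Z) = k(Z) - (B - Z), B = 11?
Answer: 252454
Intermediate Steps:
r(Z) = -10 + Z (r(Z) = 1 - (11 - Z) = 1 + (-11 + Z) = -10 + Z)
M(P) = -7*P (M(P) = (-10 + 3)*P = -7*P)
M(-233) - 1*(-250823) = -7*(-233) - 1*(-250823) = 1631 + 250823 = 252454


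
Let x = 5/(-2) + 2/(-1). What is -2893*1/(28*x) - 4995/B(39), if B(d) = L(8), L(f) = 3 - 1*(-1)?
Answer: -308899/252 ≈ -1225.8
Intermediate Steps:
x = -9/2 (x = 5*(-1/2) + 2*(-1) = -5/2 - 2 = -9/2 ≈ -4.5000)
L(f) = 4 (L(f) = 3 + 1 = 4)
B(d) = 4
-2893*1/(28*x) - 4995/B(39) = -2893/(-9/2*4*7) - 4995/4 = -2893/((-18*7)) - 4995*1/4 = -2893/(-126) - 4995/4 = -2893*(-1/126) - 4995/4 = 2893/126 - 4995/4 = -308899/252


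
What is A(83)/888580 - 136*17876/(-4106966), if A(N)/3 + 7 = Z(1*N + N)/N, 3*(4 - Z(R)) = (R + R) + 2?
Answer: 2561328596375/4327107591532 ≈ 0.59193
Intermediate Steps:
Z(R) = 10/3 - 2*R/3 (Z(R) = 4 - ((R + R) + 2)/3 = 4 - (2*R + 2)/3 = 4 - (2 + 2*R)/3 = 4 + (-⅔ - 2*R/3) = 10/3 - 2*R/3)
A(N) = -21 + 3*(10/3 - 4*N/3)/N (A(N) = -21 + 3*((10/3 - 2*(1*N + N)/3)/N) = -21 + 3*((10/3 - 2*(N + N)/3)/N) = -21 + 3*((10/3 - 4*N/3)/N) = -21 + 3*(10/3 - 4*N/3)/N)
A(83)/888580 - 136*17876/(-4106966) = (-25 + 10/83)/888580 - 136*17876/(-4106966) = (-25 + 10*(1/83))*(1/888580) - 2431136*(-1/4106966) = (-25 + 10/83)*(1/888580) + 1215568/2053483 = -2065/83*1/888580 + 1215568/2053483 = -59/2107204 + 1215568/2053483 = 2561328596375/4327107591532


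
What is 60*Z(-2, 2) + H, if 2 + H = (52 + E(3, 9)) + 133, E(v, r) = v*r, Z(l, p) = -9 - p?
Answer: -450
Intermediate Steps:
E(v, r) = r*v
H = 210 (H = -2 + ((52 + 9*3) + 133) = -2 + ((52 + 27) + 133) = -2 + (79 + 133) = -2 + 212 = 210)
60*Z(-2, 2) + H = 60*(-9 - 1*2) + 210 = 60*(-9 - 2) + 210 = 60*(-11) + 210 = -660 + 210 = -450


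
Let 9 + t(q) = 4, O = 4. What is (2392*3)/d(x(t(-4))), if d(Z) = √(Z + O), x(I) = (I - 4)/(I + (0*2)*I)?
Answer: 7176*√145/29 ≈ 2979.7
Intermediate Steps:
t(q) = -5 (t(q) = -9 + 4 = -5)
x(I) = (-4 + I)/I (x(I) = (-4 + I)/(I + 0*I) = (-4 + I)/(I + 0) = (-4 + I)/I)
d(Z) = √(4 + Z) (d(Z) = √(Z + 4) = √(4 + Z))
(2392*3)/d(x(t(-4))) = (2392*3)/(√(4 + (-4 - 5)/(-5))) = 7176/(√(4 - ⅕*(-9))) = 7176/(√(4 + 9/5)) = 7176/(√(29/5)) = 7176/((√145/5)) = 7176*(√145/29) = 7176*√145/29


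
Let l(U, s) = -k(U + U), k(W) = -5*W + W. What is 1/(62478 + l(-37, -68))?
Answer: 1/62182 ≈ 1.6082e-5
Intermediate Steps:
k(W) = -4*W
l(U, s) = 8*U (l(U, s) = -(-4)*(U + U) = -(-4)*2*U = -(-8)*U = 8*U)
1/(62478 + l(-37, -68)) = 1/(62478 + 8*(-37)) = 1/(62478 - 296) = 1/62182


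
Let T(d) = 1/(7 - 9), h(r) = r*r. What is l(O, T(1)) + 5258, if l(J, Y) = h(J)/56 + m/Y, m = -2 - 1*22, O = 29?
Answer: 297977/56 ≈ 5321.0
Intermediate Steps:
h(r) = r²
T(d) = -½ (T(d) = 1/(-2) = -½)
m = -24 (m = -2 - 22 = -24)
l(J, Y) = -24/Y + J²/56 (l(J, Y) = J²/56 - 24/Y = -24/Y + J²/56)
l(O, T(1)) + 5258 = (-24/(-½) + (1/56)*29²) + 5258 = (-24*(-2) + (1/56)*841) + 5258 = (48 + 841/56) + 5258 = 3529/56 + 5258 = 297977/56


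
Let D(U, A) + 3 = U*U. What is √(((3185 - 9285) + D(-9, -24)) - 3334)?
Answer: 2*I*√2339 ≈ 96.726*I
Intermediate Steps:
D(U, A) = -3 + U² (D(U, A) = -3 + U*U = -3 + U²)
√(((3185 - 9285) + D(-9, -24)) - 3334) = √(((3185 - 9285) + (-3 + (-9)²)) - 3334) = √((-6100 + (-3 + 81)) - 3334) = √((-6100 + 78) - 3334) = √(-6022 - 3334) = √(-9356) = 2*I*√2339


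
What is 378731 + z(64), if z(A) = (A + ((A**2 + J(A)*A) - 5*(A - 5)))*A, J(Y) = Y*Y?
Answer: 17403307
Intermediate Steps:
J(Y) = Y**2
z(A) = A*(25 + A**2 + A**3 - 4*A) (z(A) = (A + ((A**2 + A**2*A) - 5*(A - 5)))*A = (A + ((A**2 + A**3) - 5*(-5 + A)))*A = (A + ((A**2 + A**3) + (25 - 5*A)))*A = (A + (25 + A**2 + A**3 - 5*A))*A = (25 + A**2 + A**3 - 4*A)*A = A*(25 + A**2 + A**3 - 4*A))
378731 + z(64) = 378731 + 64*(25 + 64**2 + 64**3 - 4*64) = 378731 + 64*(25 + 4096 + 262144 - 256) = 378731 + 64*266009 = 378731 + 17024576 = 17403307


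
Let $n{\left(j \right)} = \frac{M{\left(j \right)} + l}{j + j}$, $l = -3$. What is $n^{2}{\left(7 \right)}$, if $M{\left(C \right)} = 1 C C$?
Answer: $\frac{529}{49} \approx 10.796$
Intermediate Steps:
$M{\left(C \right)} = C^{2}$ ($M{\left(C \right)} = C C = C^{2}$)
$n{\left(j \right)} = \frac{-3 + j^{2}}{2 j}$ ($n{\left(j \right)} = \frac{j^{2} - 3}{j + j} = \frac{-3 + j^{2}}{2 j}$)
$n^{2}{\left(7 \right)} = \left(\frac{-3 + 7^{2}}{2 \cdot 7}\right)^{2} = \left(\frac{1}{2} \cdot \frac{1}{7} \left(-3 + 49\right)\right)^{2} = \left(\frac{1}{2} \cdot \frac{1}{7} \cdot 46\right)^{2} = \left(\frac{23}{7}\right)^{2} = \frac{529}{49}$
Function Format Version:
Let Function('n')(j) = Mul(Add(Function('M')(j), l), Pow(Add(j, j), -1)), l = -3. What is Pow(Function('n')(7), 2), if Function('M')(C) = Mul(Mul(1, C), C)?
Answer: Rational(529, 49) ≈ 10.796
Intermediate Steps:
Function('M')(C) = Pow(C, 2) (Function('M')(C) = Mul(C, C) = Pow(C, 2))
Function('n')(j) = Mul(Rational(1, 2), Pow(j, -1), Add(-3, Pow(j, 2))) (Function('n')(j) = Mul(Add(Pow(j, 2), -3), Pow(Add(j, j), -1)) = Mul(Add(-3, Pow(j, 2)), Pow(Mul(2, j), -1)) = Mul(Add(-3, Pow(j, 2)), Mul(Rational(1, 2), Pow(j, -1))) = Mul(Rational(1, 2), Pow(j, -1), Add(-3, Pow(j, 2))))
Pow(Function('n')(7), 2) = Pow(Mul(Rational(1, 2), Pow(7, -1), Add(-3, Pow(7, 2))), 2) = Pow(Mul(Rational(1, 2), Rational(1, 7), Add(-3, 49)), 2) = Pow(Mul(Rational(1, 2), Rational(1, 7), 46), 2) = Pow(Rational(23, 7), 2) = Rational(529, 49)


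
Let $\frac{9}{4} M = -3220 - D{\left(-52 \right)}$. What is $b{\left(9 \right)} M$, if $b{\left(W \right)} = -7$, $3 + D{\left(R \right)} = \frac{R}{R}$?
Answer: $\frac{90104}{9} \approx 10012.0$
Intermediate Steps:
$D{\left(R \right)} = -2$ ($D{\left(R \right)} = -3 + \frac{R}{R} = -3 + 1 = -2$)
$M = - \frac{12872}{9}$ ($M = \frac{4 \left(-3220 - -2\right)}{9} = \frac{4 \left(-3220 + 2\right)}{9} = \frac{4}{9} \left(-3218\right) = - \frac{12872}{9} \approx -1430.2$)
$b{\left(9 \right)} M = \left(-7\right) \left(- \frac{12872}{9}\right) = \frac{90104}{9}$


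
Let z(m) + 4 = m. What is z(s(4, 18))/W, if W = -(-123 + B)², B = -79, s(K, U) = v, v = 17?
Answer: -13/40804 ≈ -0.00031860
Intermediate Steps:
s(K, U) = 17
z(m) = -4 + m
W = -40804 (W = -(-123 - 79)² = -1*(-202)² = -1*40804 = -40804)
z(s(4, 18))/W = (-4 + 17)/(-40804) = 13*(-1/40804) = -13/40804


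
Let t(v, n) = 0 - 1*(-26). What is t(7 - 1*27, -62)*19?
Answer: 494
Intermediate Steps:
t(v, n) = 26 (t(v, n) = 0 + 26 = 26)
t(7 - 1*27, -62)*19 = 26*19 = 494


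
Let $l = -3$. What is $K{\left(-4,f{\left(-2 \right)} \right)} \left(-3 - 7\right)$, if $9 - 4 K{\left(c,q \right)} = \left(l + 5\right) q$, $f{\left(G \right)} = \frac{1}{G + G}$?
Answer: $- \frac{95}{4} \approx -23.75$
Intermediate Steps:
$f{\left(G \right)} = \frac{1}{2 G}$
$K{\left(c,q \right)} = \frac{9}{4} - \frac{q}{2}$ ($K{\left(c,q \right)} = \frac{9}{4} - \frac{\left(-3 + 5\right) q}{4} = \frac{9}{4} - \frac{2 q}{4} = \frac{9}{4} - \frac{q}{2}$)
$K{\left(-4,f{\left(-2 \right)} \right)} \left(-3 - 7\right) = \left(\frac{9}{4} - \frac{\frac{1}{2} \frac{1}{-2}}{2}\right) \left(-3 - 7\right) = \left(\frac{9}{4} - \frac{\frac{1}{2} \left(- \frac{1}{2}\right)}{2}\right) \left(-10\right) = \left(\frac{9}{4} - - \frac{1}{8}\right) \left(-10\right) = \left(\frac{9}{4} + \frac{1}{8}\right) \left(-10\right) = \frac{19}{8} \left(-10\right) = - \frac{95}{4}$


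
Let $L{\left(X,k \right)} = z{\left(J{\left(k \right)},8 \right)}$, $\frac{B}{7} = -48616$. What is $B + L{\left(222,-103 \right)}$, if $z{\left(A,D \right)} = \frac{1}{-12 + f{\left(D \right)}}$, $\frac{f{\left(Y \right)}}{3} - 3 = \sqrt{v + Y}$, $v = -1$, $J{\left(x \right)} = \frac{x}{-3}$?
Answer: $- \frac{6125615}{18} + \frac{\sqrt{7}}{18} \approx -3.4031 \cdot 10^{5}$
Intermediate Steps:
$J{\left(x \right)} = - \frac{x}{3}$ ($J{\left(x \right)} = x \left(- \frac{1}{3}\right) = - \frac{x}{3}$)
$f{\left(Y \right)} = 9 + 3 \sqrt{-1 + Y}$
$z{\left(A,D \right)} = \frac{1}{-3 + 3 \sqrt{-1 + D}}$ ($z{\left(A,D \right)} = \frac{1}{-12 + \left(9 + 3 \sqrt{-1 + D}\right)} = \frac{1}{-3 + 3 \sqrt{-1 + D}}$)
$B = -340312$ ($B = 7 \left(-48616\right) = -340312$)
$L{\left(X,k \right)} = \frac{1}{3 \left(-1 + \sqrt{7}\right)}$ ($L{\left(X,k \right)} = \frac{1}{3 \left(-1 + \sqrt{-1 + 8}\right)} = \frac{1}{3 \left(-1 + \sqrt{7}\right)}$)
$B + L{\left(222,-103 \right)} = -340312 + \left(\frac{1}{18} + \frac{\sqrt{7}}{18}\right) = - \frac{6125615}{18} + \frac{\sqrt{7}}{18}$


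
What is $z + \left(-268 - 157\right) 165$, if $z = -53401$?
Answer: $-123526$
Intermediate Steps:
$z + \left(-268 - 157\right) 165 = -53401 + \left(-268 - 157\right) 165 = -53401 - 70125 = -123526$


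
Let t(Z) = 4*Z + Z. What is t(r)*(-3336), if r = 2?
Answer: -33360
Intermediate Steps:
t(Z) = 5*Z
t(r)*(-3336) = (5*2)*(-3336) = 10*(-3336) = -33360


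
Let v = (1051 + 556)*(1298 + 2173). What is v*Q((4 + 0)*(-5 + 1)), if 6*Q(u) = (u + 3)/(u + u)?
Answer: 24170887/64 ≈ 3.7767e+5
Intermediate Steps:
Q(u) = (3 + u)/(12*u) (Q(u) = ((u + 3)/(u + u))/6 = ((3 + u)/((2*u)))/6 = ((3 + u)*(1/(2*u)))/6 = ((3 + u)/(2*u))/6 = (3 + u)/(12*u))
v = 5577897 (v = 1607*3471 = 5577897)
v*Q((4 + 0)*(-5 + 1)) = 5577897*((3 + (4 + 0)*(-5 + 1))/(12*(((4 + 0)*(-5 + 1))))) = 5577897*((3 + 4*(-4))/(12*((4*(-4))))) = 5577897*((1/12)*(3 - 16)/(-16)) = 5577897*((1/12)*(-1/16)*(-13)) = 5577897*(13/192) = 24170887/64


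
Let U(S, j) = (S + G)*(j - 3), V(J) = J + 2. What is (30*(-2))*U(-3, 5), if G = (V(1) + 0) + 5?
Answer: -600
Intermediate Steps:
V(J) = 2 + J
G = 8 (G = ((2 + 1) + 0) + 5 = (3 + 0) + 5 = 3 + 5 = 8)
U(S, j) = (-3 + j)*(8 + S) (U(S, j) = (S + 8)*(j - 3) = (8 + S)*(-3 + j) = (-3 + j)*(8 + S))
(30*(-2))*U(-3, 5) = (30*(-2))*(-24 - 3*(-3) + 8*5 - 3*5) = -60*(-24 + 9 + 40 - 15) = -60*10 = -600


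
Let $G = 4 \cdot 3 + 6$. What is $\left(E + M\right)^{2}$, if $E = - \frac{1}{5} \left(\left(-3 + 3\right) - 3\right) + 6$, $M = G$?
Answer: $\frac{15129}{25} \approx 605.16$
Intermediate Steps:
$G = 18$ ($G = 12 + 6 = 18$)
$M = 18$
$E = \frac{33}{5}$ ($E = \left(-1\right) \frac{1}{5} \left(0 - 3\right) + 6 = \left(- \frac{1}{5}\right) \left(-3\right) + 6 = \frac{3}{5} + 6 = \frac{33}{5} \approx 6.6$)
$\left(E + M\right)^{2} = \left(\frac{33}{5} + 18\right)^{2} = \left(\frac{123}{5}\right)^{2} = \frac{15129}{25}$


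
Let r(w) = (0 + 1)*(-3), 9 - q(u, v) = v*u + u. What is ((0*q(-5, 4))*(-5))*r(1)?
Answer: 0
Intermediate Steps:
q(u, v) = 9 - u - u*v (q(u, v) = 9 - (v*u + u) = 9 - (u*v + u) = 9 - (u + u*v) = 9 + (-u - u*v) = 9 - u - u*v)
r(w) = -3 (r(w) = 1*(-3) = -3)
((0*q(-5, 4))*(-5))*r(1) = ((0*(9 - 1*(-5) - 1*(-5)*4))*(-5))*(-3) = ((0*(9 + 5 + 20))*(-5))*(-3) = ((0*34)*(-5))*(-3) = (0*(-5))*(-3) = 0*(-3) = 0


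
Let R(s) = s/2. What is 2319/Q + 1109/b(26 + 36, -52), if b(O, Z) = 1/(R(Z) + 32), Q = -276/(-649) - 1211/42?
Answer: 727041948/110621 ≈ 6572.4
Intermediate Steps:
R(s) = s/2 (R(s) = s*(½) = s/2)
Q = -110621/3894 (Q = -276*(-1/649) - 1211*1/42 = 276/649 - 173/6 = -110621/3894 ≈ -28.408)
b(O, Z) = 1/(32 + Z/2) (b(O, Z) = 1/(Z/2 + 32) = 1/(32 + Z/2))
2319/Q + 1109/b(26 + 36, -52) = 2319/(-110621/3894) + 1109/((2/(64 - 52))) = 2319*(-3894/110621) + 1109/((2/12)) = -9030186/110621 + 1109/((2*(1/12))) = -9030186/110621 + 1109/(⅙) = -9030186/110621 + 1109*6 = -9030186/110621 + 6654 = 727041948/110621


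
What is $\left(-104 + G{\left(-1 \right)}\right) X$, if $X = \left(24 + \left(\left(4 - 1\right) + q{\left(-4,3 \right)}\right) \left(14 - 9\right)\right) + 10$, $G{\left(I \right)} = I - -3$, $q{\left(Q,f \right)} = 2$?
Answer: $-6018$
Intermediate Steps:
$G{\left(I \right)} = 3 + I$ ($G{\left(I \right)} = I + 3 = 3 + I$)
$X = 59$ ($X = \left(24 + \left(\left(4 - 1\right) + 2\right) \left(14 - 9\right)\right) + 10 = \left(24 + \left(\left(4 - 1\right) + 2\right) 5\right) + 10 = \left(24 + \left(3 + 2\right) 5\right) + 10 = \left(24 + 5 \cdot 5\right) + 10 = \left(24 + 25\right) + 10 = 49 + 10 = 59$)
$\left(-104 + G{\left(-1 \right)}\right) X = \left(-104 + \left(3 - 1\right)\right) 59 = \left(-104 + 2\right) 59 = \left(-102\right) 59 = -6018$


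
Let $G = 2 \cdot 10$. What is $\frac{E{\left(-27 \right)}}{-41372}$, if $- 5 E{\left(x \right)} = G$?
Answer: $\frac{1}{10343} \approx 9.6684 \cdot 10^{-5}$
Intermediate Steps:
$G = 20$
$E{\left(x \right)} = -4$ ($E{\left(x \right)} = \left(- \frac{1}{5}\right) 20 = -4$)
$\frac{E{\left(-27 \right)}}{-41372} = - \frac{4}{-41372} = \left(-4\right) \left(- \frac{1}{41372}\right) = \frac{1}{10343}$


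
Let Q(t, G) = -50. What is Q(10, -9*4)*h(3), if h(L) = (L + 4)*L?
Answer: -1050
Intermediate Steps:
h(L) = L*(4 + L) (h(L) = (4 + L)*L = L*(4 + L))
Q(10, -9*4)*h(3) = -150*(4 + 3) = -150*7 = -50*21 = -1050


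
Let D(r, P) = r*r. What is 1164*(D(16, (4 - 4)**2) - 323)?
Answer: -77988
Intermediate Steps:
D(r, P) = r**2
1164*(D(16, (4 - 4)**2) - 323) = 1164*(16**2 - 323) = 1164*(256 - 323) = 1164*(-67) = -77988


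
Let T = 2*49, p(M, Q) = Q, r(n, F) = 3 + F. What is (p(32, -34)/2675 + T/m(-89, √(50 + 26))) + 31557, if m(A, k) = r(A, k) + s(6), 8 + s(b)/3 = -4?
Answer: 85503684283/2709775 - 196*√19/1013 ≈ 31553.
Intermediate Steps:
T = 98
s(b) = -36 (s(b) = -24 + 3*(-4) = -24 - 12 = -36)
m(A, k) = -33 + k (m(A, k) = (3 + k) - 36 = -33 + k)
(p(32, -34)/2675 + T/m(-89, √(50 + 26))) + 31557 = (-34/2675 + 98/(-33 + √(50 + 26))) + 31557 = (-34*1/2675 + 98/(-33 + √76)) + 31557 = (-34/2675 + 98/(-33 + 2*√19)) + 31557 = 84414941/2675 + 98/(-33 + 2*√19)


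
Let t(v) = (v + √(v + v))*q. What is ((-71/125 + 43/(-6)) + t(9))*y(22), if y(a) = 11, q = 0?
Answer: -63811/750 ≈ -85.081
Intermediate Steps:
t(v) = 0 (t(v) = (v + √(v + v))*0 = (v + √(2*v))*0 = (v + √2*√v)*0 = 0)
((-71/125 + 43/(-6)) + t(9))*y(22) = ((-71/125 + 43/(-6)) + 0)*11 = ((-71*1/125 + 43*(-⅙)) + 0)*11 = ((-71/125 - 43/6) + 0)*11 = (-5801/750 + 0)*11 = -5801/750*11 = -63811/750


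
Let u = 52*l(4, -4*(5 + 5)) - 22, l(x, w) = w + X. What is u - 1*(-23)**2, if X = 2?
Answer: -2527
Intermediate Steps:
l(x, w) = 2 + w (l(x, w) = w + 2 = 2 + w)
u = -1998 (u = 52*(2 - 4*(5 + 5)) - 22 = 52*(2 - 4*10) - 22 = 52*(2 - 40) - 22 = 52*(-38) - 22 = -1976 - 22 = -1998)
u - 1*(-23)**2 = -1998 - 1*(-23)**2 = -1998 - 1*529 = -1998 - 529 = -2527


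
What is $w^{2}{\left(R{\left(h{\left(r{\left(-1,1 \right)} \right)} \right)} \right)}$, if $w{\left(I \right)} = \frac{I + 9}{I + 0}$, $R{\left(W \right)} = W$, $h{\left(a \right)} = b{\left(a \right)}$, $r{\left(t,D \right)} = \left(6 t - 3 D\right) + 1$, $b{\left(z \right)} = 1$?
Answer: $100$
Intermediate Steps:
$r{\left(t,D \right)} = 1 - 3 D + 6 t$ ($r{\left(t,D \right)} = \left(- 3 D + 6 t\right) + 1 = 1 - 3 D + 6 t$)
$h{\left(a \right)} = 1$
$w{\left(I \right)} = \frac{9 + I}{I}$
$w^{2}{\left(R{\left(h{\left(r{\left(-1,1 \right)} \right)} \right)} \right)} = \left(\frac{9 + 1}{1}\right)^{2} = \left(1 \cdot 10\right)^{2} = 10^{2} = 100$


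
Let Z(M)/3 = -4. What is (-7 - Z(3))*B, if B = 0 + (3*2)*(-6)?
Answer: -180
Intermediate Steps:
Z(M) = -12 (Z(M) = 3*(-4) = -12)
B = -36 (B = 0 + 6*(-6) = 0 - 36 = -36)
(-7 - Z(3))*B = (-7 - 1*(-12))*(-36) = (-7 + 12)*(-36) = 5*(-36) = -180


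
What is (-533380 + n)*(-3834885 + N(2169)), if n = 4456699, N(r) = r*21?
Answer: -14866773926184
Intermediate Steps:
N(r) = 21*r
(-533380 + n)*(-3834885 + N(2169)) = (-533380 + 4456699)*(-3834885 + 21*2169) = 3923319*(-3834885 + 45549) = 3923319*(-3789336) = -14866773926184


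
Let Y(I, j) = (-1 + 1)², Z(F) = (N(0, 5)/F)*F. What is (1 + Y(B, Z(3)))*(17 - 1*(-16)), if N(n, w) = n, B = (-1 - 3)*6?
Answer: 33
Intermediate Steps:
B = -24 (B = -4*6 = -24)
Z(F) = 0 (Z(F) = (0/F)*F = 0*F = 0)
Y(I, j) = 0 (Y(I, j) = 0² = 0)
(1 + Y(B, Z(3)))*(17 - 1*(-16)) = (1 + 0)*(17 - 1*(-16)) = 1*(17 + 16) = 1*33 = 33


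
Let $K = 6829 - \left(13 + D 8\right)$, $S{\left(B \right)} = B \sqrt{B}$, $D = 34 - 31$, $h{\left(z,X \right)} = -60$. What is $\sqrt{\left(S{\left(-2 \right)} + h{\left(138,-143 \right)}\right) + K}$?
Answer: $\sqrt{6732 - 2 i \sqrt{2}} \approx 82.049 - 0.0172 i$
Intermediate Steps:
$D = 3$
$S{\left(B \right)} = B^{\frac{3}{2}}$
$K = 6792$ ($K = 6829 - \left(13 + 3 \cdot 8\right) = 6829 - \left(13 + 24\right) = 6829 - 37 = 6792$)
$\sqrt{\left(S{\left(-2 \right)} + h{\left(138,-143 \right)}\right) + K} = \sqrt{\left(\left(-2\right)^{\frac{3}{2}} - 60\right) + 6792} = \sqrt{\left(- 2 i \sqrt{2} - 60\right) + 6792} = \sqrt{\left(-60 - 2 i \sqrt{2}\right) + 6792} = \sqrt{6732 - 2 i \sqrt{2}}$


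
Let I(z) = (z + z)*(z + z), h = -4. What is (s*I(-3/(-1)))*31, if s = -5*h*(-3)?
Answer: -66960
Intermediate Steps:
I(z) = 4*z**2 (I(z) = (2*z)*(2*z) = 4*z**2)
s = -60 (s = -5*(-4)*(-3) = 20*(-3) = -60)
(s*I(-3/(-1)))*31 = -240*(-3/(-1))**2*31 = -240*(-3*(-1))**2*31 = -240*3**2*31 = -240*9*31 = -60*36*31 = -2160*31 = -66960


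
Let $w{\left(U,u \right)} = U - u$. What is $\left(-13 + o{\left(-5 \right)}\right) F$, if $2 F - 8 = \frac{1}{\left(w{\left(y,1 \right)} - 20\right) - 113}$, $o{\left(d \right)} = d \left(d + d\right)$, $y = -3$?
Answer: $\frac{40515}{274} \approx 147.86$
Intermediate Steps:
$o{\left(d \right)} = 2 d^{2}$ ($o{\left(d \right)} = d 2 d = 2 d^{2}$)
$F = \frac{1095}{274}$ ($F = 4 + \frac{1}{2 \left(\left(\left(-3 - 1\right) - 20\right) - 113\right)} = 4 + \frac{1}{2 \left(\left(-4 - 20\right) - 113\right)} = 4 + \frac{1}{2 \left(-24 - 113\right)} = 4 + \frac{1}{2 \left(-137\right)} = 4 + \frac{1}{2} \left(- \frac{1}{137}\right) = 4 - \frac{1}{274} = \frac{1095}{274} \approx 3.9963$)
$\left(-13 + o{\left(-5 \right)}\right) F = \left(-13 + 2 \left(-5\right)^{2}\right) \frac{1095}{274} = \left(-13 + 2 \cdot 25\right) \frac{1095}{274} = \left(-13 + 50\right) \frac{1095}{274} = 37 \cdot \frac{1095}{274} = \frac{40515}{274}$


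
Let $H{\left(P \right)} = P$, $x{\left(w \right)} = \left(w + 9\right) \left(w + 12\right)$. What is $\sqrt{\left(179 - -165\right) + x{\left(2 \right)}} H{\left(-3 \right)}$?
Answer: $- 3 \sqrt{498} \approx -66.948$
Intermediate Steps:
$x{\left(w \right)} = \left(9 + w\right) \left(12 + w\right)$
$\sqrt{\left(179 - -165\right) + x{\left(2 \right)}} H{\left(-3 \right)} = \sqrt{\left(179 - -165\right) + \left(108 + 2^{2} + 21 \cdot 2\right)} \left(-3\right) = \sqrt{\left(179 + 165\right) + \left(108 + 4 + 42\right)} \left(-3\right) = \sqrt{344 + 154} \left(-3\right) = \sqrt{498} \left(-3\right) = - 3 \sqrt{498}$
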